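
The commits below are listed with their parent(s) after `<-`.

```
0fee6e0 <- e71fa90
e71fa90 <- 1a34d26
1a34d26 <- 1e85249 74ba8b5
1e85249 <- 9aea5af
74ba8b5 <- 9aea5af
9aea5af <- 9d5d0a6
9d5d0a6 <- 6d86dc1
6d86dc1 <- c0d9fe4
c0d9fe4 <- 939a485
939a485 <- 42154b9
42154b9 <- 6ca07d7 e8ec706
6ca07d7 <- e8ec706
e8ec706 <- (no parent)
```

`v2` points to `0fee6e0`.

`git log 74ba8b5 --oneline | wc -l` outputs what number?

9

Walking parent pointers from 74ba8b5: reachable set = {42154b9, 6ca07d7, 6d86dc1, 74ba8b5, 939a485, 9aea5af, 9d5d0a6, c0d9fe4, e8ec706}.
That is 9 commits.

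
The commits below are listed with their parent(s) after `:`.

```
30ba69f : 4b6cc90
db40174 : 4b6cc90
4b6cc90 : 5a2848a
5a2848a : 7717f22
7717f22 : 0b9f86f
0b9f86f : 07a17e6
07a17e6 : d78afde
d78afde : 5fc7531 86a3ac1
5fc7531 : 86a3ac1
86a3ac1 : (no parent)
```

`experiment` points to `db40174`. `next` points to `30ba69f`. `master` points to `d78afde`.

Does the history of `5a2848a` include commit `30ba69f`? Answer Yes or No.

No

Ancestors of 5a2848a: {07a17e6, 0b9f86f, 5a2848a, 5fc7531, 7717f22, 86a3ac1, d78afde}.
30ba69f is not in that set, so it is not an ancestor of 5a2848a.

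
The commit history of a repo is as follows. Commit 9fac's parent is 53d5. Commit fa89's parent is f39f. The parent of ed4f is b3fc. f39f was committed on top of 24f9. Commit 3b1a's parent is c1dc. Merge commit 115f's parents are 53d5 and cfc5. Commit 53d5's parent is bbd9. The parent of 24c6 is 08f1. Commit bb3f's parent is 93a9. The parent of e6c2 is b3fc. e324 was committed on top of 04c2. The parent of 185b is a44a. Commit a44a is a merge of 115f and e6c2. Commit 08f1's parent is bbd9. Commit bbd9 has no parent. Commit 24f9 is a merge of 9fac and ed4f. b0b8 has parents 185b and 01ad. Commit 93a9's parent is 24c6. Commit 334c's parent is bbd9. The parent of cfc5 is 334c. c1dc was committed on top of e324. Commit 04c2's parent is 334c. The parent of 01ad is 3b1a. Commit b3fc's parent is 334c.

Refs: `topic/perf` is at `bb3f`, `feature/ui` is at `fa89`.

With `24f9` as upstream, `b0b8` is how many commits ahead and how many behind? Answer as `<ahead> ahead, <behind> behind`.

11 ahead, 3 behind

Reachable from b0b8: {01ad, 04c2, 115f, 185b, 334c, 3b1a, 53d5, a44a, b0b8, b3fc, bbd9, c1dc, cfc5, e324, e6c2}.
Reachable from 24f9: {24f9, 334c, 53d5, 9fac, b3fc, bbd9, ed4f}.
Only in b0b8's history (ahead): {01ad, 04c2, 115f, 185b, 3b1a, a44a, b0b8, c1dc, cfc5, e324, e6c2} — 11.
Only in 24f9's history (behind): {24f9, 9fac, ed4f} — 3.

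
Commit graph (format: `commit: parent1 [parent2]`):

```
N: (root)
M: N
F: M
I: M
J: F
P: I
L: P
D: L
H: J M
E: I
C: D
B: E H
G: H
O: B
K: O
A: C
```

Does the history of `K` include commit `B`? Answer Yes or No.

Yes

Ancestors of K (commits reachable by following parents): {B, E, F, H, I, J, K, M, N, O}.
B is in that set, so it is an ancestor of K.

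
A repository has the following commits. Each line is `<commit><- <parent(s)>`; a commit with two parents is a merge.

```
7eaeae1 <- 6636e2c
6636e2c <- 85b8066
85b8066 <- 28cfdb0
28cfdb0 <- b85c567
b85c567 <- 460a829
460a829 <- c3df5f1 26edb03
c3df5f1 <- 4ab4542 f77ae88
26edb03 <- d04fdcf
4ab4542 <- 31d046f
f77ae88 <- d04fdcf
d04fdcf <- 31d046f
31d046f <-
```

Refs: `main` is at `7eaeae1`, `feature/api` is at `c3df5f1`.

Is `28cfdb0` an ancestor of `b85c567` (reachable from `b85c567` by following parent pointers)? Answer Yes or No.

No

Ancestors of b85c567: {26edb03, 31d046f, 460a829, 4ab4542, b85c567, c3df5f1, d04fdcf, f77ae88}.
28cfdb0 is not in that set, so it is not an ancestor of b85c567.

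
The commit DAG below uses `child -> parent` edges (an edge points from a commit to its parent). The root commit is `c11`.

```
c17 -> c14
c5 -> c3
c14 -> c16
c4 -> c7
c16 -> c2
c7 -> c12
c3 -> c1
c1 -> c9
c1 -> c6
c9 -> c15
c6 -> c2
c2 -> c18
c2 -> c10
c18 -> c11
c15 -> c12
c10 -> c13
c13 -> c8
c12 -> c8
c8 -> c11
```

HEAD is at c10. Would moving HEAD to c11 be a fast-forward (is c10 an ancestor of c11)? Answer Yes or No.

No

A fast-forward from c10 to c11 is possible iff c10 is an ancestor of c11.
Ancestors of c11: {c11}.
c10 is not among them, so fast-forward is not possible.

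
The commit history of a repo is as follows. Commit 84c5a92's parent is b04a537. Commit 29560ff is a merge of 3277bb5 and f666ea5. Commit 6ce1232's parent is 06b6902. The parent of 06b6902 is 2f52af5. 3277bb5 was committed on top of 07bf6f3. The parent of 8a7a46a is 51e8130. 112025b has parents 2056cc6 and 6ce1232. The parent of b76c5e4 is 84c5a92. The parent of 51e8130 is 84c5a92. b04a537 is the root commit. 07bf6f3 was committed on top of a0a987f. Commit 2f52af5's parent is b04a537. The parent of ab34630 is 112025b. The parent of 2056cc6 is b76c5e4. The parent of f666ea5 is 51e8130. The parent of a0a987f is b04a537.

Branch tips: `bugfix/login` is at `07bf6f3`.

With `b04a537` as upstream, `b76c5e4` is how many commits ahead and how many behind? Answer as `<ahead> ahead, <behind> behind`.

Reachable from b76c5e4: {84c5a92, b04a537, b76c5e4}.
Reachable from b04a537: {b04a537}.
Only in b76c5e4's history (ahead): {84c5a92, b76c5e4} — 2.
Only in b04a537's history (behind): {} — 0.

2 ahead, 0 behind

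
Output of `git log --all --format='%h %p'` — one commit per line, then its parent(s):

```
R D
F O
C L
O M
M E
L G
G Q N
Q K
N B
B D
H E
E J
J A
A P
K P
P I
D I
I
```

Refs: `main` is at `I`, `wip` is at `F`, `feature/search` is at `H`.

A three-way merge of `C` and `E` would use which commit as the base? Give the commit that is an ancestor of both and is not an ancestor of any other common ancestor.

P

Ancestors of C: {B, C, D, G, I, K, L, N, P, Q}.
Ancestors of E: {A, E, I, J, P}.
Common ancestors: {I, P}.
Among these, P is not an ancestor of any other common ancestor — it is the merge base.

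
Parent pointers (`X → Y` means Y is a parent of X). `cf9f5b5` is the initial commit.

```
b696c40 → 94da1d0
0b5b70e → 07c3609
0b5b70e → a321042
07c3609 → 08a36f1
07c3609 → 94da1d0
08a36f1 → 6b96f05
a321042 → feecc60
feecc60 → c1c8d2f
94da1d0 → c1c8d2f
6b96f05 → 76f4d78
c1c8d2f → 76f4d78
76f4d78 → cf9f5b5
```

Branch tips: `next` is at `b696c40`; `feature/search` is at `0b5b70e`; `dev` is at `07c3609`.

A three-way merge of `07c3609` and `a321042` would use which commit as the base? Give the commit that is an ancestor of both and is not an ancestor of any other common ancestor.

Ancestors of 07c3609: {07c3609, 08a36f1, 6b96f05, 76f4d78, 94da1d0, c1c8d2f, cf9f5b5}.
Ancestors of a321042: {76f4d78, a321042, c1c8d2f, cf9f5b5, feecc60}.
Common ancestors: {76f4d78, c1c8d2f, cf9f5b5}.
Among these, c1c8d2f is not an ancestor of any other common ancestor — it is the merge base.

c1c8d2f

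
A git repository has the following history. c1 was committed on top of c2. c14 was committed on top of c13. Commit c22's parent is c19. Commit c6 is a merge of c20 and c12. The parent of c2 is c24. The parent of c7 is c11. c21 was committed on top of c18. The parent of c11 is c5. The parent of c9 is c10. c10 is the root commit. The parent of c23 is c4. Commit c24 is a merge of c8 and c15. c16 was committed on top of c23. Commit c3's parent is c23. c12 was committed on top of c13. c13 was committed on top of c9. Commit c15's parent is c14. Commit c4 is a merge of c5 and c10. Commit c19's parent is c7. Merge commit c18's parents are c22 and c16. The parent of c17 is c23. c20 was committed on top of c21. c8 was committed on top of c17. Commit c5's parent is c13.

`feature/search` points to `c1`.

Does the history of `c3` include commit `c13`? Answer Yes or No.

Ancestors of c3 (commits reachable by following parents): {c10, c13, c23, c3, c4, c5, c9}.
c13 is in that set, so it is an ancestor of c3.

Yes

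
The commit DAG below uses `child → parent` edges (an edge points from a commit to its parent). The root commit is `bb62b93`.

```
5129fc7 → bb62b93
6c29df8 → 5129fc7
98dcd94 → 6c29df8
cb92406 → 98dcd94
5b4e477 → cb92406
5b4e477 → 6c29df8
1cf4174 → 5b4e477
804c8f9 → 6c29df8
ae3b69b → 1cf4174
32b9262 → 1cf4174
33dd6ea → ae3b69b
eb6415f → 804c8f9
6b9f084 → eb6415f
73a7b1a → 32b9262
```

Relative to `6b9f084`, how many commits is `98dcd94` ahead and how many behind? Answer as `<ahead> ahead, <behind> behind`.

Reachable from 98dcd94: {5129fc7, 6c29df8, 98dcd94, bb62b93}.
Reachable from 6b9f084: {5129fc7, 6b9f084, 6c29df8, 804c8f9, bb62b93, eb6415f}.
Only in 98dcd94's history (ahead): {98dcd94} — 1.
Only in 6b9f084's history (behind): {6b9f084, 804c8f9, eb6415f} — 3.

1 ahead, 3 behind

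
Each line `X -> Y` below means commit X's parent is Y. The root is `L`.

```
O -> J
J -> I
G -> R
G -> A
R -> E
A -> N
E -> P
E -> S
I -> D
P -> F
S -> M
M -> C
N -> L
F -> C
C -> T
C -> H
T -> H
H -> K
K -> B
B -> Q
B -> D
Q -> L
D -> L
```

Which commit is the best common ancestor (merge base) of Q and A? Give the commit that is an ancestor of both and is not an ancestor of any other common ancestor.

Ancestors of Q: {L, Q}.
Ancestors of A: {A, L, N}.
Common ancestors: {L}.
The only common ancestor is L, so it is the merge base.

L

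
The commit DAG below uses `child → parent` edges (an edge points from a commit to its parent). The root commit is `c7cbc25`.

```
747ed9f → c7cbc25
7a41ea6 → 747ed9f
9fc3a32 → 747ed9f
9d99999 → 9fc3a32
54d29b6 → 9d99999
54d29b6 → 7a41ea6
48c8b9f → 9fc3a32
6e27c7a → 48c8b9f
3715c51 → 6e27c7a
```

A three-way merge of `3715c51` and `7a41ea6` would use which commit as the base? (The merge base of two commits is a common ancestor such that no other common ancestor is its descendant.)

Ancestors of 3715c51: {3715c51, 48c8b9f, 6e27c7a, 747ed9f, 9fc3a32, c7cbc25}.
Ancestors of 7a41ea6: {747ed9f, 7a41ea6, c7cbc25}.
Common ancestors: {747ed9f, c7cbc25}.
Among these, 747ed9f is not an ancestor of any other common ancestor — it is the merge base.

747ed9f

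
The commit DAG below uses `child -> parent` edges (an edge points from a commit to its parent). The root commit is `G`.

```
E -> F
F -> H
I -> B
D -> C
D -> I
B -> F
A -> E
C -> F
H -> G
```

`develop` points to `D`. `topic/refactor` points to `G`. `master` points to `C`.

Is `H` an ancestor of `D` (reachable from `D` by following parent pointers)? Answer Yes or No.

Yes

Ancestors of D (commits reachable by following parents): {B, C, D, F, G, H, I}.
H is in that set, so it is an ancestor of D.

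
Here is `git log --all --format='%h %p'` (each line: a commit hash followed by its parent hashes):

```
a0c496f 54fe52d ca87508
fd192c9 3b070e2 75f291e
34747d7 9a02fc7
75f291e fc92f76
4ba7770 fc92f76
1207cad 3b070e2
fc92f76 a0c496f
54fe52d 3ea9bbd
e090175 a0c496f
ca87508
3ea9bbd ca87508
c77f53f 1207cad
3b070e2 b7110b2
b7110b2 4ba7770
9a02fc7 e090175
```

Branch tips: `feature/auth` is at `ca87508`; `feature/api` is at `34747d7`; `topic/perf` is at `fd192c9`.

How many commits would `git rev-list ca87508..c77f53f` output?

Reachable from c77f53f: {1207cad, 3b070e2, 3ea9bbd, 4ba7770, 54fe52d, a0c496f, b7110b2, c77f53f, ca87508, fc92f76}.
Reachable from ca87508: {ca87508}.
In c77f53f's history but not ca87508's: {1207cad, 3b070e2, 3ea9bbd, 4ba7770, 54fe52d, a0c496f, b7110b2, c77f53f, fc92f76} — 9 commits.

9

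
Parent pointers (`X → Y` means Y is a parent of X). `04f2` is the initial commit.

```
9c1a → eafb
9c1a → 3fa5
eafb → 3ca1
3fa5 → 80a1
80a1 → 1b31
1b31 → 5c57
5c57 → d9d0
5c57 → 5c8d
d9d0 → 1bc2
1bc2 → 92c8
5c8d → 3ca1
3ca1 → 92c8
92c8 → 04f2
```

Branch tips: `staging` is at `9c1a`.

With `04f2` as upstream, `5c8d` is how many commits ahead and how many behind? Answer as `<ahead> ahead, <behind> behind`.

Reachable from 5c8d: {04f2, 3ca1, 5c8d, 92c8}.
Reachable from 04f2: {04f2}.
Only in 5c8d's history (ahead): {3ca1, 5c8d, 92c8} — 3.
Only in 04f2's history (behind): {} — 0.

3 ahead, 0 behind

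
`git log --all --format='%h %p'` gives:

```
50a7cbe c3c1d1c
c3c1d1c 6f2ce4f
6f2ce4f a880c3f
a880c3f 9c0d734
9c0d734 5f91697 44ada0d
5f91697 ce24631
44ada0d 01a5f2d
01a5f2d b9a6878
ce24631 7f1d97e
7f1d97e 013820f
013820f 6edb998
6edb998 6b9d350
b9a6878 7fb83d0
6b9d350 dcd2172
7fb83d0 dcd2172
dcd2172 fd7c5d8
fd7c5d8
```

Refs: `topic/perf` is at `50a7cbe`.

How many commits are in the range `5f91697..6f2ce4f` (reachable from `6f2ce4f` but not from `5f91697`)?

7

Reachable from 6f2ce4f: {013820f, 01a5f2d, 44ada0d, 5f91697, 6b9d350, 6edb998, 6f2ce4f, 7f1d97e, 7fb83d0, 9c0d734, a880c3f, b9a6878, ce24631, dcd2172, fd7c5d8}.
Reachable from 5f91697: {013820f, 5f91697, 6b9d350, 6edb998, 7f1d97e, ce24631, dcd2172, fd7c5d8}.
In 6f2ce4f's history but not 5f91697's: {01a5f2d, 44ada0d, 6f2ce4f, 7fb83d0, 9c0d734, a880c3f, b9a6878} — 7 commits.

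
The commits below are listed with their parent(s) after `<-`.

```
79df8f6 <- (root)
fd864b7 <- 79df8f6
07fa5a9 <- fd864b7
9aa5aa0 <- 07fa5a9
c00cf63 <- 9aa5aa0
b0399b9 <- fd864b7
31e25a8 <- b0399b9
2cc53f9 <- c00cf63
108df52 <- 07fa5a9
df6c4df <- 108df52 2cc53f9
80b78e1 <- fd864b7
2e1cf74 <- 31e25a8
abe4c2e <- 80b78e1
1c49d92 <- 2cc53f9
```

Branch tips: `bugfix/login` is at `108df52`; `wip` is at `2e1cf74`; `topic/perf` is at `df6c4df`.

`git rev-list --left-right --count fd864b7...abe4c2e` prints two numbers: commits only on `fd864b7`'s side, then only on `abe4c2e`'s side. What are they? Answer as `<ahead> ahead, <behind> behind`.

0 ahead, 2 behind

Reachable from fd864b7: {79df8f6, fd864b7}.
Reachable from abe4c2e: {79df8f6, 80b78e1, abe4c2e, fd864b7}.
Only in fd864b7's history (ahead): {} — 0.
Only in abe4c2e's history (behind): {80b78e1, abe4c2e} — 2.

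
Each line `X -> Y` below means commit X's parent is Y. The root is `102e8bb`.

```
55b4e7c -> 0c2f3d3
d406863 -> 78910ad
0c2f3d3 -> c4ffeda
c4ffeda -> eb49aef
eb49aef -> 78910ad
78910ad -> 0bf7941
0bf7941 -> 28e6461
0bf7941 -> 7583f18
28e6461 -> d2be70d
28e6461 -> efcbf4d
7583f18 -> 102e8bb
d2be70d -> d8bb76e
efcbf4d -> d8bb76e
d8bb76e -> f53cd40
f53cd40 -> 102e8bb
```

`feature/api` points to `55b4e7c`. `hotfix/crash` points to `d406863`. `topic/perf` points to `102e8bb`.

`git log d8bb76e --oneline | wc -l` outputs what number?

3

Walking parent pointers from d8bb76e: reachable set = {102e8bb, d8bb76e, f53cd40}.
That is 3 commits.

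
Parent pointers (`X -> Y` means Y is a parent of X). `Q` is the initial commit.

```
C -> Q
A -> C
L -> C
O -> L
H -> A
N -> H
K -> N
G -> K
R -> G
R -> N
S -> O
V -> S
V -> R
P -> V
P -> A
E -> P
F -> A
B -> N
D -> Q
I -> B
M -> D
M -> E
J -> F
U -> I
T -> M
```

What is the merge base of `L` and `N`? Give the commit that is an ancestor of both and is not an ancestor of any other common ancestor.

C

Ancestors of L: {C, L, Q}.
Ancestors of N: {A, C, H, N, Q}.
Common ancestors: {C, Q}.
Among these, C is not an ancestor of any other common ancestor — it is the merge base.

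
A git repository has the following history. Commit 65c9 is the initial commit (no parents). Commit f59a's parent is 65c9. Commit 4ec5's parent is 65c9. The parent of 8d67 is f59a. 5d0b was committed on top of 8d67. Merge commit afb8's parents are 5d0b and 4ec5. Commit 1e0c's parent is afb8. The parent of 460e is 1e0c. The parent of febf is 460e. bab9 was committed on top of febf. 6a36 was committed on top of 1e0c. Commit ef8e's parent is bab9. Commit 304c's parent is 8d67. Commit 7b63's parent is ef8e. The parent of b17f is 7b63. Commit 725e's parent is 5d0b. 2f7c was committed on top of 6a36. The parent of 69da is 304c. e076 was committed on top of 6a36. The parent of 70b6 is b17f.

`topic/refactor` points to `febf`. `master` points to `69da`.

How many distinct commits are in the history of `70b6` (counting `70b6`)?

14

Walking parent pointers from 70b6: reachable set = {1e0c, 460e, 4ec5, 5d0b, 65c9, 70b6, 7b63, 8d67, afb8, b17f, bab9, ef8e, f59a, febf}.
That is 14 commits.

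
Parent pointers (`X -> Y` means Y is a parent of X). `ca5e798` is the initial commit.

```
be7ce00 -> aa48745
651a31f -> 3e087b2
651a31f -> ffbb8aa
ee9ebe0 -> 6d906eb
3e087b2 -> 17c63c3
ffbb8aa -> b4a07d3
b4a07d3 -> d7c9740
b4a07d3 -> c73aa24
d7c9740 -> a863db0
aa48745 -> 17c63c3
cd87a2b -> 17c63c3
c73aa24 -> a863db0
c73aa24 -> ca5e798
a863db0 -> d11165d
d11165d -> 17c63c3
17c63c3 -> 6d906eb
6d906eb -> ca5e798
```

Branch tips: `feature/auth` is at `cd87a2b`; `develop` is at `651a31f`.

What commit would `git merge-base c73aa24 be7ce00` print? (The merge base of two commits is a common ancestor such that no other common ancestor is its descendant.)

17c63c3

Ancestors of c73aa24: {17c63c3, 6d906eb, a863db0, c73aa24, ca5e798, d11165d}.
Ancestors of be7ce00: {17c63c3, 6d906eb, aa48745, be7ce00, ca5e798}.
Common ancestors: {17c63c3, 6d906eb, ca5e798}.
Among these, 17c63c3 is not an ancestor of any other common ancestor — it is the merge base.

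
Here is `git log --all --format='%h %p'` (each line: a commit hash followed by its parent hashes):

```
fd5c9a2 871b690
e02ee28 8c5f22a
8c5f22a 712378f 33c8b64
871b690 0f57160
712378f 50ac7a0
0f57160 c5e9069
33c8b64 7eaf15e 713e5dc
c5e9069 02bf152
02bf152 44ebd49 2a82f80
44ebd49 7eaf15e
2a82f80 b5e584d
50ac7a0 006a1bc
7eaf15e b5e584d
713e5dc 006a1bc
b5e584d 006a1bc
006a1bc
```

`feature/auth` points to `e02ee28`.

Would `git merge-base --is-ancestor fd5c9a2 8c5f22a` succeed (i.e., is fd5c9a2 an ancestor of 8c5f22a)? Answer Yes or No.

Ancestors of 8c5f22a: {006a1bc, 33c8b64, 50ac7a0, 712378f, 713e5dc, 7eaf15e, 8c5f22a, b5e584d}.
fd5c9a2 is not in that set, so it is not an ancestor of 8c5f22a.

No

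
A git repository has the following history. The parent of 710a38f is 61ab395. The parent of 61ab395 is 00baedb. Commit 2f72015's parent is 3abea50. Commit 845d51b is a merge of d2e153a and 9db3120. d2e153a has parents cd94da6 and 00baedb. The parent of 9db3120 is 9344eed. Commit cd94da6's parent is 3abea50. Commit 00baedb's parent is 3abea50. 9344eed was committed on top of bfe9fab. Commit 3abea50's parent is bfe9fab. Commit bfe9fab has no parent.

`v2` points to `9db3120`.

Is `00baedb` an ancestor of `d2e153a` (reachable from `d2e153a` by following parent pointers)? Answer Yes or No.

Ancestors of d2e153a (commits reachable by following parents): {00baedb, 3abea50, bfe9fab, cd94da6, d2e153a}.
00baedb is in that set, so it is an ancestor of d2e153a.

Yes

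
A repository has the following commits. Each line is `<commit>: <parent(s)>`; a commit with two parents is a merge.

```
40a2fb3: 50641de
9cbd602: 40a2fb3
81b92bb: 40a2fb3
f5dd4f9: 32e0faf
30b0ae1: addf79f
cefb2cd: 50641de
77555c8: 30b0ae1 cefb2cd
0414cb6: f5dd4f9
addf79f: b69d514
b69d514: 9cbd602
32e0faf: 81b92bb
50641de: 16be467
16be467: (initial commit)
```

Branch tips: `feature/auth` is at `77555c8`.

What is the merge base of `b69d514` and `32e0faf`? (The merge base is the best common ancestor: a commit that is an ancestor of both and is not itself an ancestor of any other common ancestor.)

40a2fb3

Ancestors of b69d514: {16be467, 40a2fb3, 50641de, 9cbd602, b69d514}.
Ancestors of 32e0faf: {16be467, 32e0faf, 40a2fb3, 50641de, 81b92bb}.
Common ancestors: {16be467, 40a2fb3, 50641de}.
Among these, 40a2fb3 is not an ancestor of any other common ancestor — it is the merge base.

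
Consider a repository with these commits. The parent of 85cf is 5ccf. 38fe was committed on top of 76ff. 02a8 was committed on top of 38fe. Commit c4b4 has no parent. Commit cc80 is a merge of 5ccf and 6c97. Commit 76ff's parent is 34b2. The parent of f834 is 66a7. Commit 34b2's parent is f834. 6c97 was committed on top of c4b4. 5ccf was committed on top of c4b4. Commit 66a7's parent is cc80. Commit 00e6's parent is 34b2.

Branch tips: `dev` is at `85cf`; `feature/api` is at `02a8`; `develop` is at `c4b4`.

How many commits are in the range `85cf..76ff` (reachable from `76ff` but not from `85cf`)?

Reachable from 76ff: {34b2, 5ccf, 66a7, 6c97, 76ff, c4b4, cc80, f834}.
Reachable from 85cf: {5ccf, 85cf, c4b4}.
In 76ff's history but not 85cf's: {34b2, 66a7, 6c97, 76ff, cc80, f834} — 6 commits.

6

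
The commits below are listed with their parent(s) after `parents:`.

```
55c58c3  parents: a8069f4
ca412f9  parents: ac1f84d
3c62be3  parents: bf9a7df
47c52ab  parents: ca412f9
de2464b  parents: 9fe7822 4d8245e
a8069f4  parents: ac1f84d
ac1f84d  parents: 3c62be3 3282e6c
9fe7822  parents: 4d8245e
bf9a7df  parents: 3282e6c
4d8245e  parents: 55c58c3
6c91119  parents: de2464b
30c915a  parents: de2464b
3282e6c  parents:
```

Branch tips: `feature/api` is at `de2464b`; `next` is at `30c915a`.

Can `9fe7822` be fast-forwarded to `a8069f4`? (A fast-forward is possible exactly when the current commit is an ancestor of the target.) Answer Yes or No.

No

A fast-forward from 9fe7822 to a8069f4 is possible iff 9fe7822 is an ancestor of a8069f4.
Ancestors of a8069f4: {3282e6c, 3c62be3, a8069f4, ac1f84d, bf9a7df}.
9fe7822 is not among them, so fast-forward is not possible.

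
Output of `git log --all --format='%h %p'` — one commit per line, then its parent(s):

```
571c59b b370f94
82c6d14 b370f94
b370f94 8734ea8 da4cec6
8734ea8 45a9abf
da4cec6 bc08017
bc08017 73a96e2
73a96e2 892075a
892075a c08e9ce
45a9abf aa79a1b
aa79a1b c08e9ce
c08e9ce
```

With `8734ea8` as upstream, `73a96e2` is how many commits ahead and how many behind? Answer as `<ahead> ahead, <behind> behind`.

2 ahead, 3 behind

Reachable from 73a96e2: {73a96e2, 892075a, c08e9ce}.
Reachable from 8734ea8: {45a9abf, 8734ea8, aa79a1b, c08e9ce}.
Only in 73a96e2's history (ahead): {73a96e2, 892075a} — 2.
Only in 8734ea8's history (behind): {45a9abf, 8734ea8, aa79a1b} — 3.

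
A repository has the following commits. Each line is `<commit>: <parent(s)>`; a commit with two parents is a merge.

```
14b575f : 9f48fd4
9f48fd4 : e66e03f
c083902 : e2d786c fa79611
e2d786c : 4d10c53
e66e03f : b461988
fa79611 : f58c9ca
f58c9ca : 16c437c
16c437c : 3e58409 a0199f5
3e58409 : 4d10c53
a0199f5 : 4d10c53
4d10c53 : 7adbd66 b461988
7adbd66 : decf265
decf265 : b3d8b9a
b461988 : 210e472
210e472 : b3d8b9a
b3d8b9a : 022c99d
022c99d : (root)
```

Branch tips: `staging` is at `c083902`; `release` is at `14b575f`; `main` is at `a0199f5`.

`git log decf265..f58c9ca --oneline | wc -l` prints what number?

8

Reachable from f58c9ca: {022c99d, 16c437c, 210e472, 3e58409, 4d10c53, 7adbd66, a0199f5, b3d8b9a, b461988, decf265, f58c9ca}.
Reachable from decf265: {022c99d, b3d8b9a, decf265}.
In f58c9ca's history but not decf265's: {16c437c, 210e472, 3e58409, 4d10c53, 7adbd66, a0199f5, b461988, f58c9ca} — 8 commits.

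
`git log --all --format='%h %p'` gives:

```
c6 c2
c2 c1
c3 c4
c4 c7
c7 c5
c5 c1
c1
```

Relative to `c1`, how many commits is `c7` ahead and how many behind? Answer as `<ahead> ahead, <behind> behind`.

Reachable from c7: {c1, c5, c7}.
Reachable from c1: {c1}.
Only in c7's history (ahead): {c5, c7} — 2.
Only in c1's history (behind): {} — 0.

2 ahead, 0 behind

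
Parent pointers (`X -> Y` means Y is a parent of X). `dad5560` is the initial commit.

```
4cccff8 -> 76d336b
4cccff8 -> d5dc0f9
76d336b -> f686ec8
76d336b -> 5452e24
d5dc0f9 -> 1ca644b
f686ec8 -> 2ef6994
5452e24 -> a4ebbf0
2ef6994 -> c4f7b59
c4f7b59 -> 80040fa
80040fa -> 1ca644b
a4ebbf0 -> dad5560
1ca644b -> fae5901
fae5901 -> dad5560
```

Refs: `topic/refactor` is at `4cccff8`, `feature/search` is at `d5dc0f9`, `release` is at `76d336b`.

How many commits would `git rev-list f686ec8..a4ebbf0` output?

Reachable from a4ebbf0: {a4ebbf0, dad5560}.
Reachable from f686ec8: {1ca644b, 2ef6994, 80040fa, c4f7b59, dad5560, f686ec8, fae5901}.
In a4ebbf0's history but not f686ec8's: {a4ebbf0} — 1 commit.

1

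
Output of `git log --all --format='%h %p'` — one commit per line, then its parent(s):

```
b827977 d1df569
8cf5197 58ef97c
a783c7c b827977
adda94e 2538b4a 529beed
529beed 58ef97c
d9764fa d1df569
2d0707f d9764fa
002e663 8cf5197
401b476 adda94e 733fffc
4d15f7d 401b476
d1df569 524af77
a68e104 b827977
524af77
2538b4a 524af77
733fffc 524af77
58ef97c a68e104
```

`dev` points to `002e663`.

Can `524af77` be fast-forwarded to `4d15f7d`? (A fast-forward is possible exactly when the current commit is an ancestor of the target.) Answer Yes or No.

Yes

A fast-forward from 524af77 to 4d15f7d is possible iff 524af77 is an ancestor of 4d15f7d.
Ancestors of 4d15f7d: {2538b4a, 401b476, 4d15f7d, 524af77, 529beed, 58ef97c, 733fffc, a68e104, adda94e, b827977, d1df569}.
524af77 is among them, so fast-forward is possible.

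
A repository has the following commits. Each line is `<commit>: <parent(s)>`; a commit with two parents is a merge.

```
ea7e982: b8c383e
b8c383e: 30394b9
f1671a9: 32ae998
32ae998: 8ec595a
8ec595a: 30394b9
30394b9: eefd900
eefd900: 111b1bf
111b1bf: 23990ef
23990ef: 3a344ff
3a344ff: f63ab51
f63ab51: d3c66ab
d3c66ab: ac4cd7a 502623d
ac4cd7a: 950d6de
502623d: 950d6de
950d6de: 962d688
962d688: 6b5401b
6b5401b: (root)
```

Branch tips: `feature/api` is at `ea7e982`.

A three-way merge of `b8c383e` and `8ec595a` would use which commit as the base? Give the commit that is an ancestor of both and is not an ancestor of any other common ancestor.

Ancestors of b8c383e: {111b1bf, 23990ef, 30394b9, 3a344ff, 502623d, 6b5401b, 950d6de, 962d688, ac4cd7a, b8c383e, d3c66ab, eefd900, f63ab51}.
Ancestors of 8ec595a: {111b1bf, 23990ef, 30394b9, 3a344ff, 502623d, 6b5401b, 8ec595a, 950d6de, 962d688, ac4cd7a, d3c66ab, eefd900, f63ab51}.
Common ancestors: {111b1bf, 23990ef, 30394b9, 3a344ff, 502623d, 6b5401b, 950d6de, 962d688, ac4cd7a, d3c66ab, eefd900, f63ab51}.
Among these, 30394b9 is not an ancestor of any other common ancestor — it is the merge base.

30394b9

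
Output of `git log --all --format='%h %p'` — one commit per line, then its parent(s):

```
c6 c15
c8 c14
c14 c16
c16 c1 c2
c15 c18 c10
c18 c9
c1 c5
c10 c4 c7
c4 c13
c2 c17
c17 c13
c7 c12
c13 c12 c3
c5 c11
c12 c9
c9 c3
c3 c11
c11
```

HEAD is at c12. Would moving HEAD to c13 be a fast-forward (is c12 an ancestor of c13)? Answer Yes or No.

A fast-forward from c12 to c13 is possible iff c12 is an ancestor of c13.
Ancestors of c13: {c11, c12, c13, c3, c9}.
c12 is among them, so fast-forward is possible.

Yes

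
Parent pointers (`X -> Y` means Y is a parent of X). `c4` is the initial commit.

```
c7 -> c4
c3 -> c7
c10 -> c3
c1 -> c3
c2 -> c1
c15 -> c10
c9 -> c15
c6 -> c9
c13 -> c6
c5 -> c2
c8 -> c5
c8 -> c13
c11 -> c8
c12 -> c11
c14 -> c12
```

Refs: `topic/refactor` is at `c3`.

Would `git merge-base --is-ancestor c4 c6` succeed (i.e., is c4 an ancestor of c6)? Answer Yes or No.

Ancestors of c6 (commits reachable by following parents): {c10, c15, c3, c4, c6, c7, c9}.
c4 is in that set, so it is an ancestor of c6.

Yes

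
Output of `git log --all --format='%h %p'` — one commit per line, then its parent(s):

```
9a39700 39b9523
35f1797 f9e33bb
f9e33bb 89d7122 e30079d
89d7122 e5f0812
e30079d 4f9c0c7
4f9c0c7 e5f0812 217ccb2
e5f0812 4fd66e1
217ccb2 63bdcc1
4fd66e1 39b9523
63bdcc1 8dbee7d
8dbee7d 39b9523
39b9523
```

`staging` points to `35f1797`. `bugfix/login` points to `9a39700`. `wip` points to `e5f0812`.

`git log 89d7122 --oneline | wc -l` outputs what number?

4

Walking parent pointers from 89d7122: reachable set = {39b9523, 4fd66e1, 89d7122, e5f0812}.
That is 4 commits.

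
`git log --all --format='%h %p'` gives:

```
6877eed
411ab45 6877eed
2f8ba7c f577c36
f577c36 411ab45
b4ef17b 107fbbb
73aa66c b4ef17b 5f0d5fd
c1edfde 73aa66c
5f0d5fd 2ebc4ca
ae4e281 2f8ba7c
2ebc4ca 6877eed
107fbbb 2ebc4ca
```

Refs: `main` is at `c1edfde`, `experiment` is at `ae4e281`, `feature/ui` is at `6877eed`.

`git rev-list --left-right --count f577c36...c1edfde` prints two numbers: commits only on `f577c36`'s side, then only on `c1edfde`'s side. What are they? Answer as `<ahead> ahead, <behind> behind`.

2 ahead, 6 behind

Reachable from f577c36: {411ab45, 6877eed, f577c36}.
Reachable from c1edfde: {107fbbb, 2ebc4ca, 5f0d5fd, 6877eed, 73aa66c, b4ef17b, c1edfde}.
Only in f577c36's history (ahead): {411ab45, f577c36} — 2.
Only in c1edfde's history (behind): {107fbbb, 2ebc4ca, 5f0d5fd, 73aa66c, b4ef17b, c1edfde} — 6.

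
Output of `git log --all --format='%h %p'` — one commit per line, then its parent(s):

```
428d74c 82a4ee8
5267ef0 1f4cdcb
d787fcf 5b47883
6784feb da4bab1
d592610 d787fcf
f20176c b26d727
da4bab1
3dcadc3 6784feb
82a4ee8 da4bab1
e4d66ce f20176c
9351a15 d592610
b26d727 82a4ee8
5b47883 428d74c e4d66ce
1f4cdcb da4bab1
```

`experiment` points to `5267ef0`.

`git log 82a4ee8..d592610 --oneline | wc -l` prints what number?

Reachable from d592610: {428d74c, 5b47883, 82a4ee8, b26d727, d592610, d787fcf, da4bab1, e4d66ce, f20176c}.
Reachable from 82a4ee8: {82a4ee8, da4bab1}.
In d592610's history but not 82a4ee8's: {428d74c, 5b47883, b26d727, d592610, d787fcf, e4d66ce, f20176c} — 7 commits.

7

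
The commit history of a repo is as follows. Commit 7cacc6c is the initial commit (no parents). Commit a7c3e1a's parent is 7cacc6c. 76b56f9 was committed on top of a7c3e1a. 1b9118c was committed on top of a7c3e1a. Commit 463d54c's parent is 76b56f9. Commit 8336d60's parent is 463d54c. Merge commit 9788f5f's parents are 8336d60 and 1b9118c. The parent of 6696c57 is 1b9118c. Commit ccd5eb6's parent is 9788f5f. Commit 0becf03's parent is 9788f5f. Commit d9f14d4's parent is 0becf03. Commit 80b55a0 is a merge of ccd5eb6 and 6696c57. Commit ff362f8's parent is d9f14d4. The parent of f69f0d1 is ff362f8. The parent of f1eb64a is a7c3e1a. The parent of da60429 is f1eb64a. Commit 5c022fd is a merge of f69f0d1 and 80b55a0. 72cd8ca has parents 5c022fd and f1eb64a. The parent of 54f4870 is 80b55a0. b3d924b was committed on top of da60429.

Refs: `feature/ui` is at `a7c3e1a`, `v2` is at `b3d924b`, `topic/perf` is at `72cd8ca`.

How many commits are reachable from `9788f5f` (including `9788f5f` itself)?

Walking parent pointers from 9788f5f: reachable set = {1b9118c, 463d54c, 76b56f9, 7cacc6c, 8336d60, 9788f5f, a7c3e1a}.
That is 7 commits.

7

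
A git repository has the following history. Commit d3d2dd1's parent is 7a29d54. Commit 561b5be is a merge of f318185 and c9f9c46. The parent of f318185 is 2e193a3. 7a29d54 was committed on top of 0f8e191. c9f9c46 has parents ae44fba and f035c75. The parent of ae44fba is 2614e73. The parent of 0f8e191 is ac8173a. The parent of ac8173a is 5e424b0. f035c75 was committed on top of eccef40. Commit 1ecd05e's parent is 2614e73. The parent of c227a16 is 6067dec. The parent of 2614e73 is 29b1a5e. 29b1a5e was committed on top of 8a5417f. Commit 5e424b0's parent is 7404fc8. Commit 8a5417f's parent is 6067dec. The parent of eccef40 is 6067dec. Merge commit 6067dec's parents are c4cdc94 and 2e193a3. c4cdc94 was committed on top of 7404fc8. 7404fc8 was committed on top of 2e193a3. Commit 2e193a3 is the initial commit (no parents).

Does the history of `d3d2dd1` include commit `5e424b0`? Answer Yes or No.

Ancestors of d3d2dd1 (commits reachable by following parents): {0f8e191, 2e193a3, 5e424b0, 7404fc8, 7a29d54, ac8173a, d3d2dd1}.
5e424b0 is in that set, so it is an ancestor of d3d2dd1.

Yes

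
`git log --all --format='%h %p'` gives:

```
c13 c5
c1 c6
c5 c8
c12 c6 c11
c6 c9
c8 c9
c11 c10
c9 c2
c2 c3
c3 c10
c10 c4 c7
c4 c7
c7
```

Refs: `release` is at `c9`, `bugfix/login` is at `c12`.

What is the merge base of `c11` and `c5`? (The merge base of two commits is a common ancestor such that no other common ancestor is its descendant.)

Ancestors of c11: {c10, c11, c4, c7}.
Ancestors of c5: {c10, c2, c3, c4, c5, c7, c8, c9}.
Common ancestors: {c10, c4, c7}.
Among these, c10 is not an ancestor of any other common ancestor — it is the merge base.

c10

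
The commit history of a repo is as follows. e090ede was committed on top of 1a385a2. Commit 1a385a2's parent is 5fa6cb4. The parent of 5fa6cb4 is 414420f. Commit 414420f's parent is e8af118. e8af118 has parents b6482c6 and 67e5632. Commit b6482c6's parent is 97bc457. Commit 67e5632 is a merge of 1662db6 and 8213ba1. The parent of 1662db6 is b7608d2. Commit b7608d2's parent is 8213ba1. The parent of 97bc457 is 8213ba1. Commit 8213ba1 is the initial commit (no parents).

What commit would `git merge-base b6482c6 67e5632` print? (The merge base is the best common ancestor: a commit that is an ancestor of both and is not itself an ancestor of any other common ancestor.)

8213ba1

Ancestors of b6482c6: {8213ba1, 97bc457, b6482c6}.
Ancestors of 67e5632: {1662db6, 67e5632, 8213ba1, b7608d2}.
Common ancestors: {8213ba1}.
The only common ancestor is 8213ba1, so it is the merge base.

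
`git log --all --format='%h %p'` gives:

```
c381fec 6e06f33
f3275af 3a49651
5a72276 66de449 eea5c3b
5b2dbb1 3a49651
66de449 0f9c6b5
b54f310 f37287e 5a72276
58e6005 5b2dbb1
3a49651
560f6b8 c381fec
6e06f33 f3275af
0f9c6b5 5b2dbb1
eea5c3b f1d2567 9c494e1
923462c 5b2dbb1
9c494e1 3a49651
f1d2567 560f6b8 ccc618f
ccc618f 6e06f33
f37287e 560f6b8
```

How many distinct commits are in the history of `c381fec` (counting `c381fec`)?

Walking parent pointers from c381fec: reachable set = {3a49651, 6e06f33, c381fec, f3275af}.
That is 4 commits.

4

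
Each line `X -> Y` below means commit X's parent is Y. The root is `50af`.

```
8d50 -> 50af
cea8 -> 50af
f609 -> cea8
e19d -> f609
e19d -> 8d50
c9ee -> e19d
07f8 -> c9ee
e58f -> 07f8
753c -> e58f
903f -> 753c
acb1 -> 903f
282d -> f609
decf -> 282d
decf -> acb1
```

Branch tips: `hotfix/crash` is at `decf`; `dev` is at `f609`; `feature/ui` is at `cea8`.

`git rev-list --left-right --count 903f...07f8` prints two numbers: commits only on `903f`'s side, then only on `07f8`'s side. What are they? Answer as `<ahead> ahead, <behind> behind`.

Reachable from 903f: {07f8, 50af, 753c, 8d50, 903f, c9ee, cea8, e19d, e58f, f609}.
Reachable from 07f8: {07f8, 50af, 8d50, c9ee, cea8, e19d, f609}.
Only in 903f's history (ahead): {753c, 903f, e58f} — 3.
Only in 07f8's history (behind): {} — 0.

3 ahead, 0 behind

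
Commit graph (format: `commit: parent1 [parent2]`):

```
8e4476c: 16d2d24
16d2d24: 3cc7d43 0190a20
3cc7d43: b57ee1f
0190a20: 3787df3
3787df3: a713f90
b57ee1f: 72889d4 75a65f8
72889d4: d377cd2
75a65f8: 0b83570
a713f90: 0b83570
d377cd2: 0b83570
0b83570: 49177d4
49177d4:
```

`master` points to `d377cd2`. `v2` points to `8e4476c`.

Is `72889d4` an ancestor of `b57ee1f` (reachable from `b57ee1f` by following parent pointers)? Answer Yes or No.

Ancestors of b57ee1f (commits reachable by following parents): {0b83570, 49177d4, 72889d4, 75a65f8, b57ee1f, d377cd2}.
72889d4 is in that set, so it is an ancestor of b57ee1f.

Yes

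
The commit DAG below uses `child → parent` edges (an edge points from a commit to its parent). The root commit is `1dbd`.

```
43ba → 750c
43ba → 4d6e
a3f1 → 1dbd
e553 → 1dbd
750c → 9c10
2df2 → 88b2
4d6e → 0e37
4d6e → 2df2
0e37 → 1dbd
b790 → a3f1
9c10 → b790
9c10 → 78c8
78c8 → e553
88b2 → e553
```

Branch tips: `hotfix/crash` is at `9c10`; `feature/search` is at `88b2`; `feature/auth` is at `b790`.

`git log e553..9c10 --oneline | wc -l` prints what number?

4

Reachable from 9c10: {1dbd, 78c8, 9c10, a3f1, b790, e553}.
Reachable from e553: {1dbd, e553}.
In 9c10's history but not e553's: {78c8, 9c10, a3f1, b790} — 4 commits.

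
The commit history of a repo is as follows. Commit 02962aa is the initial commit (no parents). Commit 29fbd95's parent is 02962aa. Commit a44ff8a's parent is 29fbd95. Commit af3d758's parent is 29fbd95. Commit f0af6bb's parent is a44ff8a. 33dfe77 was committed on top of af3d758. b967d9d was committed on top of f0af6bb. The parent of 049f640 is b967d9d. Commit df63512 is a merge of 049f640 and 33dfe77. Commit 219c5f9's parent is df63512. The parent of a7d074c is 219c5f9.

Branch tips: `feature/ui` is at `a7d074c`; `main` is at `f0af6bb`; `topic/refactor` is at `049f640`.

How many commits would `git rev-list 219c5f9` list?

10

Walking parent pointers from 219c5f9: reachable set = {02962aa, 049f640, 219c5f9, 29fbd95, 33dfe77, a44ff8a, af3d758, b967d9d, df63512, f0af6bb}.
That is 10 commits.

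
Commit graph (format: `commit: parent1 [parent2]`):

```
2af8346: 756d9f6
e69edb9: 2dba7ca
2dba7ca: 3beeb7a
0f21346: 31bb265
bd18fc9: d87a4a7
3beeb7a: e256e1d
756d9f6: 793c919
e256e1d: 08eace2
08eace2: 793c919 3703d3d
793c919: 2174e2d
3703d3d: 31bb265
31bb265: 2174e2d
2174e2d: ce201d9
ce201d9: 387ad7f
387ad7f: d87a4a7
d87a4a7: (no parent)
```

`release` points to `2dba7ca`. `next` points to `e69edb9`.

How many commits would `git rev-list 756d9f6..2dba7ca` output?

6

Reachable from 2dba7ca: {08eace2, 2174e2d, 2dba7ca, 31bb265, 3703d3d, 387ad7f, 3beeb7a, 793c919, ce201d9, d87a4a7, e256e1d}.
Reachable from 756d9f6: {2174e2d, 387ad7f, 756d9f6, 793c919, ce201d9, d87a4a7}.
In 2dba7ca's history but not 756d9f6's: {08eace2, 2dba7ca, 31bb265, 3703d3d, 3beeb7a, e256e1d} — 6 commits.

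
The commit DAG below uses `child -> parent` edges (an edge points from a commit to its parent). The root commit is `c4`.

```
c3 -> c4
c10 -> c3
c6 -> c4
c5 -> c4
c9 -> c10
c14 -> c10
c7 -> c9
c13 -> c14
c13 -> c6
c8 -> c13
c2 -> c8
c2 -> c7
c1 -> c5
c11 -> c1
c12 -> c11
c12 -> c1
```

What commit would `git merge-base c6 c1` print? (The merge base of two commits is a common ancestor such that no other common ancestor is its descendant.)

Ancestors of c6: {c4, c6}.
Ancestors of c1: {c1, c4, c5}.
Common ancestors: {c4}.
The only common ancestor is c4, so it is the merge base.

c4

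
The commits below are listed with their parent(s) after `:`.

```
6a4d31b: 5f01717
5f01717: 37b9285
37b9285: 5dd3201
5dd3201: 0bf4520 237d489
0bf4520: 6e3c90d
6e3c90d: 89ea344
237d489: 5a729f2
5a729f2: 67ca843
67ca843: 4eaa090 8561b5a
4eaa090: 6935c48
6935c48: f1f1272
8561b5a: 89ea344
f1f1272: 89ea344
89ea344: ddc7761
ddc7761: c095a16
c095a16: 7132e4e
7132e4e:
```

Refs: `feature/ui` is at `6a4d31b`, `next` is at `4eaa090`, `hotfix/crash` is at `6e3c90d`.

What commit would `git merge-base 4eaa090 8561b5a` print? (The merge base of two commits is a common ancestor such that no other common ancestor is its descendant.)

Ancestors of 4eaa090: {4eaa090, 6935c48, 7132e4e, 89ea344, c095a16, ddc7761, f1f1272}.
Ancestors of 8561b5a: {7132e4e, 8561b5a, 89ea344, c095a16, ddc7761}.
Common ancestors: {7132e4e, 89ea344, c095a16, ddc7761}.
Among these, 89ea344 is not an ancestor of any other common ancestor — it is the merge base.

89ea344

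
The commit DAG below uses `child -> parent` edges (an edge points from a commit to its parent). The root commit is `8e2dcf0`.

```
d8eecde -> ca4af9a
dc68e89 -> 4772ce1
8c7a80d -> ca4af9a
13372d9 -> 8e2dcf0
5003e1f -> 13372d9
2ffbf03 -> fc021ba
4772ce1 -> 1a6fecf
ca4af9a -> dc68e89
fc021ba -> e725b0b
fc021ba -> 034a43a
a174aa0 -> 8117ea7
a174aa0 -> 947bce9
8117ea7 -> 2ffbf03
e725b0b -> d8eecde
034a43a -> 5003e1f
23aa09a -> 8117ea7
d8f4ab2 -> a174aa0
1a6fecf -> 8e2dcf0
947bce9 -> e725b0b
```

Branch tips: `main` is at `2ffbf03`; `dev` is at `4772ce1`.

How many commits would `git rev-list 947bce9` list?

Walking parent pointers from 947bce9: reachable set = {1a6fecf, 4772ce1, 8e2dcf0, 947bce9, ca4af9a, d8eecde, dc68e89, e725b0b}.
That is 8 commits.

8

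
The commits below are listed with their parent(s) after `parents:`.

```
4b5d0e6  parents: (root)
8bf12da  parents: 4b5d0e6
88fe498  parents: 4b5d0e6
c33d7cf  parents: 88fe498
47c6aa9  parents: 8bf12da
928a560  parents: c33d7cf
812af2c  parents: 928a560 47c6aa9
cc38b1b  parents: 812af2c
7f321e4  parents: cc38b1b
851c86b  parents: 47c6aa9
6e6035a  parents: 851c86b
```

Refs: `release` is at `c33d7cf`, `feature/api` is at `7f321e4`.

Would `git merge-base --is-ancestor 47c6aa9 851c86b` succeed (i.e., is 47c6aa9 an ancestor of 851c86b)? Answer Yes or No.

Ancestors of 851c86b (commits reachable by following parents): {47c6aa9, 4b5d0e6, 851c86b, 8bf12da}.
47c6aa9 is in that set, so it is an ancestor of 851c86b.

Yes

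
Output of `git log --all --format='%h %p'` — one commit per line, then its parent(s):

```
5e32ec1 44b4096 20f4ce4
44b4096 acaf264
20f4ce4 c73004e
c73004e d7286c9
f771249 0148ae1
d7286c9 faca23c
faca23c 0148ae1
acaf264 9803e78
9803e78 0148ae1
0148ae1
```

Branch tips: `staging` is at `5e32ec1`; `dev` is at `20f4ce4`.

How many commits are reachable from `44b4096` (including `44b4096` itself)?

Walking parent pointers from 44b4096: reachable set = {0148ae1, 44b4096, 9803e78, acaf264}.
That is 4 commits.

4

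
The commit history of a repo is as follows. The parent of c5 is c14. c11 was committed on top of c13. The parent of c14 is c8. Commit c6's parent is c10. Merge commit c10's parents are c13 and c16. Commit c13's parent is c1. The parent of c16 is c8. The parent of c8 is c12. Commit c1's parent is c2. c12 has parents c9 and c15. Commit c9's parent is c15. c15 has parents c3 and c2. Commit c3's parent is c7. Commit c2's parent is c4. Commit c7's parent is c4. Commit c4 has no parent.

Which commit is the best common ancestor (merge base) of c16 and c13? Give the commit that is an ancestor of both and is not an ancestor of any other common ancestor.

c2

Ancestors of c16: {c12, c15, c16, c2, c3, c4, c7, c8, c9}.
Ancestors of c13: {c1, c13, c2, c4}.
Common ancestors: {c2, c4}.
Among these, c2 is not an ancestor of any other common ancestor — it is the merge base.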